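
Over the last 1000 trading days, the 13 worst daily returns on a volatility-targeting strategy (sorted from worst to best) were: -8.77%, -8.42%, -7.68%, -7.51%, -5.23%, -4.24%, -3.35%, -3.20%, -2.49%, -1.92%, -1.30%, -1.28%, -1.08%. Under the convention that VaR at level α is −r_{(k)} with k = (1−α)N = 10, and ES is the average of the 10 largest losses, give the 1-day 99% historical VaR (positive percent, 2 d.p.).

1.92%

k = 10; the 10th lowest return is -1.92%, so VaR = 1.92%.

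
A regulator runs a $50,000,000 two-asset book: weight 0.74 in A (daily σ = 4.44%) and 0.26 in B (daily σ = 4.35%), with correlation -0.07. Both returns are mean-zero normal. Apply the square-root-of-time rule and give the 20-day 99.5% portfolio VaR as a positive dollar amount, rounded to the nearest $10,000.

$19,580,000

σ_p = √(0.74²·4.44² + 0.26²·4.35² + 2·-0.07·0.74·0.26·4.44·4.35) = 3.399%.
σ_{20d} = 3.399% × √20 = 15.201%.
z(99.5%) = 2.576.
VaR = 2.576 × 15.201% = 39.158%; on $50,000,000 that is $19,579,000.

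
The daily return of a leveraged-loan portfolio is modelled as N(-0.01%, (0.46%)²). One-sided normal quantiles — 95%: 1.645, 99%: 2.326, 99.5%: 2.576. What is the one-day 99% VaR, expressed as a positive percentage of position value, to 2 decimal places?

VaR = −μ + z·σ = −(-0.01%) + 2.326 × 0.46% = 1.080%.

1.08%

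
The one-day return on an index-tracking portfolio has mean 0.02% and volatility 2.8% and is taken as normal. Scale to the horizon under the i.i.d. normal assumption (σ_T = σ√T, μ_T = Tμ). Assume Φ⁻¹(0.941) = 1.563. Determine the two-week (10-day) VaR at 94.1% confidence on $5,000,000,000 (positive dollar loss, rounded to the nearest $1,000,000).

σ_{10d} = 2.8% × √10 = 8.854%; μ_{10d} = 10 × 0.02% = 0.200%.
VaR = −(0.200%) + 1.563 × 8.854% = 13.639%.
On $5,000,000,000: 0.13639 × $5,000,000,000 = $681,950,000.

$682,000,000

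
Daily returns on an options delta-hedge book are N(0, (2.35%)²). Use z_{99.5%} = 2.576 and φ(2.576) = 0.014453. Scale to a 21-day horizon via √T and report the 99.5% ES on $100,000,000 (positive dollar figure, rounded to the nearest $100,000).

σ_{21d} = 2.35% × √21 = 10.769%.
ES multiplier = φ(z)/(1−α) = 0.014453/0.005 = 2.891.
ES = 10.769% × 2.891 = 31.133%; on $100,000,000: $31,133,000.

$31,100,000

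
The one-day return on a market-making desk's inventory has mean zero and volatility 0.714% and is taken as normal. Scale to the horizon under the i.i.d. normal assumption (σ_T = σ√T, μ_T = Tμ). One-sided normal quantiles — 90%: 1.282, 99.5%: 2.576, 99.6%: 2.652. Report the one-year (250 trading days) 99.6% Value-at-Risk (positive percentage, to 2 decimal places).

σ_{250d} = 0.714% × √250 = 11.289%.
VaR = 2.652 × 11.289% = 29.938%.

29.94%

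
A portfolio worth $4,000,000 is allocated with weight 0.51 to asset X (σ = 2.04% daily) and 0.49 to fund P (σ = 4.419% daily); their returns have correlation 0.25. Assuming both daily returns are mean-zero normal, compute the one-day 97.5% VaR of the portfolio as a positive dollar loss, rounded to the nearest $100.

σ_p² = 0.51²·2.04² + 0.49²·4.419² + 2·0.25·0.51·0.49·2.04·4.419 = 6.8974 (%²).
σ_p = √6.8974 = 2.626%.
At 97.5%, z = 1.960.
VaR = 1.960 × 2.626% = 5.147%; on $4,000,000 that is $205,880.

$205,900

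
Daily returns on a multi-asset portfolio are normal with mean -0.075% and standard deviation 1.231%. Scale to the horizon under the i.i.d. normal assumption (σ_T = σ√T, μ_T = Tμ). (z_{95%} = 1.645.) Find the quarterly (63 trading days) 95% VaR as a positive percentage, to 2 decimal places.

20.80%

σ_{63d} = 1.231% × √63 = 9.771%; μ_{63d} = 63 × -0.075% = -4.725%.
VaR = −(-4.725%) + 1.645 × 9.771% = 20.798%.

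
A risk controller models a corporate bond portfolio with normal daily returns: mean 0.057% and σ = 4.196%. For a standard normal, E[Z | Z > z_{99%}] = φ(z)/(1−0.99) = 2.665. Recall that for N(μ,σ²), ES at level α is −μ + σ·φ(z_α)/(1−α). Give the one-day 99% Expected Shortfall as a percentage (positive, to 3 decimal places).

11.125%

ES = −(0.057%) + 4.196% × 2.665 = 11.125%.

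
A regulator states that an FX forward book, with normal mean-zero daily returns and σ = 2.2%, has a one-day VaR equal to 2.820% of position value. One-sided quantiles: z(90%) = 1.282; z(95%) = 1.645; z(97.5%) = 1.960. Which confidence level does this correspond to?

Implied z = VaR/σ = 2.820 / 2.2 = 1.282.
This matches z(90%) = 1.282.

90%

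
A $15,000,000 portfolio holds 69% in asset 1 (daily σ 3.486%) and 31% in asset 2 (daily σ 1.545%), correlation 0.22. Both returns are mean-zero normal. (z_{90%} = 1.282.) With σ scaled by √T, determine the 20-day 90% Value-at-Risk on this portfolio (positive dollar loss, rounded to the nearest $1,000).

$2,196,000

σ_p = √(0.69²·3.486² + 0.31²·1.545² + 2·0.22·0.69·0.31·3.486·1.545) = 2.554%.
σ_{20d} = 2.554% × √20 = 11.422%.
VaR = 1.282 × 11.422% = 14.643%; on $15,000,000 that is $2,196,450.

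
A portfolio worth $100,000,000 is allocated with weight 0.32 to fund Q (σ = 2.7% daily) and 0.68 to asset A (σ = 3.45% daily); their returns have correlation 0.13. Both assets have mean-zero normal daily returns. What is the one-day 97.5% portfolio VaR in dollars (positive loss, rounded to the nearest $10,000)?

$5,100,000

σ_p² = 0.32²·2.7² + 0.68²·3.45² + 2·0.13·0.32·0.68·2.7·3.45 = 6.7772 (%²).
σ_p = √6.7772 = 2.603%.
At 97.5%, z = 1.960.
VaR = 1.960 × 2.603% = 5.102%; on $100,000,000 that is $5,102,000.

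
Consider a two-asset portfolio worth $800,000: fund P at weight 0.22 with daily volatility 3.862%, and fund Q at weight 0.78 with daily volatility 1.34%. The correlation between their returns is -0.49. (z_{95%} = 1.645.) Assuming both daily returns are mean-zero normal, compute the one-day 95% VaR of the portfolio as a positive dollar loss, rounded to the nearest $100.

σ_p² = 0.22²·3.862² + 0.78²·1.34² + 2·-0.49·0.22·0.78·3.862·1.34 = 0.9440 (%²).
σ_p = √0.9440 = 0.972%.
VaR = 1.645 × 0.972% = 1.599%; on $800,000 that is $12,792.

$12,800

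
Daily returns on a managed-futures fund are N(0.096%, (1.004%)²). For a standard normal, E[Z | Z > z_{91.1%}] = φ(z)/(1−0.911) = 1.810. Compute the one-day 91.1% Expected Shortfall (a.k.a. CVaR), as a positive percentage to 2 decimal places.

1.72%

ES = −(0.096%) + 1.004% × 1.810 = 1.721%.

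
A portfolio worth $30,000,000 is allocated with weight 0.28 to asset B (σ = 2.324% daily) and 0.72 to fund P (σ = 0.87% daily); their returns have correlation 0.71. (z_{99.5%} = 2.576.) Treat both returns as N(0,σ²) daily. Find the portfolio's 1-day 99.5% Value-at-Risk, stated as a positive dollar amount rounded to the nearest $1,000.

$913,000

σ_p² = 0.28²·2.324² + 0.72²·0.87² + 2·0.71·0.28·0.72·2.324·0.87 = 1.3946 (%²).
σ_p = √1.3946 = 1.181%.
VaR = 2.576 × 1.181% = 3.042%; on $30,000,000 that is $912,600.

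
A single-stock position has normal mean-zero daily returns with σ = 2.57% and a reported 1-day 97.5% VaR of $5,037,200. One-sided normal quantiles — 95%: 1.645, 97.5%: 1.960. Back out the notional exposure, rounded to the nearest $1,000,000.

$100,000,000

VaR as a fraction of value: z·σ = 1.960 × 2.57% = 5.0372%.
Position = $5,037,200 / 0.050372 = $100,000,000.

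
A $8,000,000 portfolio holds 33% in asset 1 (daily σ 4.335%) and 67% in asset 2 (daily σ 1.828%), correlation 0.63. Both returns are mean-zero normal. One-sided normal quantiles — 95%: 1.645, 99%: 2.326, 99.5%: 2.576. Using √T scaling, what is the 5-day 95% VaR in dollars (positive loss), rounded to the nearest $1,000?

$706,000

σ_p = √(0.33²·4.335² + 0.67²·1.828² + 2·0.63·0.33·0.67·4.335·1.828) = 2.399%.
σ_{5d} = 2.399% × √5 = 5.364%.
VaR = 1.645 × 5.364% = 8.824%; on $8,000,000 that is $705,920.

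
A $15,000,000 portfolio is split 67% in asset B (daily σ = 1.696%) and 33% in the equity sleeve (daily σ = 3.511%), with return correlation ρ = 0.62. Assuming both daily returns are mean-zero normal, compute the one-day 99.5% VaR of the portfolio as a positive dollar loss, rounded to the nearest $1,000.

σ_p² = 0.67²·1.696² + 0.33²·3.511² + 2·0.62·0.67·0.33·1.696·3.511 = 4.2662 (%²).
σ_p = √4.2662 = 2.065%.
At 99.5%, z = 2.576.
VaR = 2.576 × 2.065% = 5.319%; on $15,000,000 that is $797,850.

$798,000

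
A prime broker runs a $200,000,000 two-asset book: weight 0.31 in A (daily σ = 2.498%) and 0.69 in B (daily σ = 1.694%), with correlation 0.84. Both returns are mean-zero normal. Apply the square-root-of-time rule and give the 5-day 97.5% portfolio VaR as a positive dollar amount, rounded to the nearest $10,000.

$16,370,000

σ_p = √(0.31²·2.498² + 0.69²·1.694² + 2·0.84·0.31·0.69·2.498·1.694) = 1.867%.
σ_{5d} = 1.867% × √5 = 4.175%.
z(97.5%) = 1.960.
VaR = 1.960 × 4.175% = 8.183%; on $200,000,000 that is $16,366,000.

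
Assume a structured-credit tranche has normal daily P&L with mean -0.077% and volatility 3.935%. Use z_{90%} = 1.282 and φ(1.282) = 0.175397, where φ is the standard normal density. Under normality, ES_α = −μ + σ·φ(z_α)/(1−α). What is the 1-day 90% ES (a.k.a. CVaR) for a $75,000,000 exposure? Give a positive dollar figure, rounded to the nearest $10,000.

Tail multiplier: φ(z)/(1−α) = 0.175397 / 0.1 = 1.754.
ES = −(-0.077%) + 3.935% × 1.754 = 6.979%.
On $75,000,000: 0.06979 × $75,000,000 = $5,234,250.

$5,230,000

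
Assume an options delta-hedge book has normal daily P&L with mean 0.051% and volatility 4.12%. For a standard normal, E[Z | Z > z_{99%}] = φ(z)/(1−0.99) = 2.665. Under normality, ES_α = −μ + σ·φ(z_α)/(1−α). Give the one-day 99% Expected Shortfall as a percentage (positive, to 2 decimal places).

ES = −(0.051%) + 4.12% × 2.665 = 10.929%.

10.93%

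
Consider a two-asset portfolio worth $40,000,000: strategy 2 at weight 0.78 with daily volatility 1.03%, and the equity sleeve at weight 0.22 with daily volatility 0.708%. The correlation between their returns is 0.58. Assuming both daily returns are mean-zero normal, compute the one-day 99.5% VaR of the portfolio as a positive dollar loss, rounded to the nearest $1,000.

$930,000

σ_p² = 0.78²·1.03² + 0.22²·0.708² + 2·0.58·0.78·0.22·1.03·0.708 = 0.8149 (%²).
σ_p = √0.8149 = 0.903%.
At 99.5%, z = 2.576.
VaR = 2.576 × 0.903% = 2.326%; on $40,000,000 that is $930,400.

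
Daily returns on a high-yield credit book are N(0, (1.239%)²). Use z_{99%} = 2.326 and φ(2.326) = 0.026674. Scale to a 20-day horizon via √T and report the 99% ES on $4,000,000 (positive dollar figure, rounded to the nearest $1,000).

σ_{20d} = 1.239% × √20 = 5.541%.
ES multiplier = φ(z)/(1−α) = 0.026674/0.01 = 2.667.
ES = 5.541% × 2.667 = 14.778%; on $4,000,000: $591,120.

$591,000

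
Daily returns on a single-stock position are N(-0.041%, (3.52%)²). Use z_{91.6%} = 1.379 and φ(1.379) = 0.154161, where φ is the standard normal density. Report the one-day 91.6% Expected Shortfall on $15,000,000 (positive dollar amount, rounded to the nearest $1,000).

Tail multiplier: φ(z)/(1−α) = 0.154161 / 0.084 = 1.835.
ES = −(-0.041%) + 3.52% × 1.835 = 6.500%.
On $15,000,000: 0.06500 × $15,000,000 = $975,000.

$975,000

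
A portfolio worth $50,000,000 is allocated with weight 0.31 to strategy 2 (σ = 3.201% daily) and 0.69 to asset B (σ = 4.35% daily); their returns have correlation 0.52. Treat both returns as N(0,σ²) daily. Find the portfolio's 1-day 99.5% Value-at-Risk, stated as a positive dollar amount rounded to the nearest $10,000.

$4,660,000

σ_p² = 0.31²·3.201² + 0.69²·4.35² + 2·0.52·0.31·0.69·3.201·4.35 = 13.0912 (%²).
σ_p = √13.0912 = 3.618%.
At 99.5%, z = 2.576.
VaR = 2.576 × 3.618% = 9.320%; on $50,000,000 that is $4,660,000.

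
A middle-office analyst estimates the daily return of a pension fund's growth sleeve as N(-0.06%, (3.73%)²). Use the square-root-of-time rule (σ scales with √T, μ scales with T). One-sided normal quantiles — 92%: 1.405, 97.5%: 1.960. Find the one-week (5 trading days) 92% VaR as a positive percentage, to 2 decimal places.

σ_{5d} = 3.73% × √5 = 8.341%; μ_{5d} = 5 × -0.06% = -0.300%.
VaR = −(-0.300%) + 1.405 × 8.341% = 12.019%.

12.02%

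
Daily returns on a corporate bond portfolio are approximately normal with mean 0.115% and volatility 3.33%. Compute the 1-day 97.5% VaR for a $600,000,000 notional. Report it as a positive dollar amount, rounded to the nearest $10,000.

$38,470,000

At 97.5% one-sided, z = 1.960.
VaR = −μ + z·σ = −(0.115%) + 1.960 × 3.33% = 6.412%.
On $600,000,000: 0.06412 × $600,000,000 = $38,472,000.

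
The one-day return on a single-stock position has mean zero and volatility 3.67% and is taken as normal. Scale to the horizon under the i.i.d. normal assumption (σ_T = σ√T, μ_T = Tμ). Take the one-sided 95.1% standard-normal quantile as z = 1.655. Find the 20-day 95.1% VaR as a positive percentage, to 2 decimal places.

σ_{20d} = 3.67% × √20 = 16.413%.
VaR = 1.655 × 16.413% = 27.164%.

27.16%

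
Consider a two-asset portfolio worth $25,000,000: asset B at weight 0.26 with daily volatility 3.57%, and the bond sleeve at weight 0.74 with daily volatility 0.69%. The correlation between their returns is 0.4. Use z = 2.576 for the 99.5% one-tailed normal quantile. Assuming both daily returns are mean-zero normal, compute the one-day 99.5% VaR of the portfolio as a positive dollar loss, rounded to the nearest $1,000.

σ_p² = 0.26²·3.57² + 0.74²·0.69² + 2·0.4·0.26·0.74·3.57·0.69 = 1.5014 (%²).
σ_p = √1.5014 = 1.225%.
VaR = 2.576 × 1.225% = 3.156%; on $25,000,000 that is $789,000.

$789,000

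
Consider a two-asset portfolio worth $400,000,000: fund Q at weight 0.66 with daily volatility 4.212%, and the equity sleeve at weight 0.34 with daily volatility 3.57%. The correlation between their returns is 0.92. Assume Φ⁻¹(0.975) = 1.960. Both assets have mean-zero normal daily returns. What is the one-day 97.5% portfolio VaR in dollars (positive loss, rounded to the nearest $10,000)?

$30,780,000

σ_p² = 0.66²·4.212² + 0.34²·3.57² + 2·0.92·0.66·0.34·4.212·3.57 = 15.4099 (%²).
σ_p = √15.4099 = 3.926%.
VaR = 1.960 × 3.926% = 7.695%; on $400,000,000 that is $30,780,000.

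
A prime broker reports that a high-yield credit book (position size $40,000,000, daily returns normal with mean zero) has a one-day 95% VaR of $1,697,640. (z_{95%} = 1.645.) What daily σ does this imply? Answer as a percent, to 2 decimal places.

VaR as a fraction: $1,697,640 / $40,000,000 = 4.244%.
σ = VaR / z = 4.244% / 1.645 = 2.580%.

2.58%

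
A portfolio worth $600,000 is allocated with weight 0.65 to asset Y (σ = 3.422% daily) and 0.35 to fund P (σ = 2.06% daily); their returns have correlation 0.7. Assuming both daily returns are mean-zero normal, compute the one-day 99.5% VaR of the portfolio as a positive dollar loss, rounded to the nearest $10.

$42,920

σ_p² = 0.65²·3.422² + 0.35²·2.06² + 2·0.7·0.65·0.35·3.422·2.06 = 7.7126 (%²).
σ_p = √7.7126 = 2.777%.
At 99.5%, z = 2.576.
VaR = 2.576 × 2.777% = 7.154%; on $600,000 that is $42,924.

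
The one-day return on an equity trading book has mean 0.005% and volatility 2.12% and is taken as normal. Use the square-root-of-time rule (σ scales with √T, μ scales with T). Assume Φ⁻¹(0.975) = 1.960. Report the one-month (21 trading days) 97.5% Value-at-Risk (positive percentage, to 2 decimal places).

18.94%

σ_{21d} = 2.12% × √21 = 9.715%; μ_{21d} = 21 × 0.005% = 0.105%.
VaR = −(0.105%) + 1.960 × 9.715% = 18.936%.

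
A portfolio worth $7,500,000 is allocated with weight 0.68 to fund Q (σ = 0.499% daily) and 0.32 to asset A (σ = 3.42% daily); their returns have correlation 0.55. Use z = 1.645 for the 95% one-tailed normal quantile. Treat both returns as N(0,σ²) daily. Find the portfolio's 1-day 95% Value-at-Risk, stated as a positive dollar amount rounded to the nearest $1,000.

σ_p² = 0.68²·0.499² + 0.32²·3.42² + 2·0.55·0.68·0.32·0.499·3.42 = 1.7213 (%²).
σ_p = √1.7213 = 1.312%.
VaR = 1.645 × 1.312% = 2.158%; on $7,500,000 that is $161,850.

$162,000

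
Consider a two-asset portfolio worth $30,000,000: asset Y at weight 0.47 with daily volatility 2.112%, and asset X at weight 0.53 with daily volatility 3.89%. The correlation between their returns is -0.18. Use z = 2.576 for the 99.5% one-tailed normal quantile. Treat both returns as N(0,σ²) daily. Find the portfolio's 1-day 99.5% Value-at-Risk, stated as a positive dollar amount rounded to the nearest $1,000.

σ_p² = 0.47²·2.112² + 0.53²·3.89² + 2·-0.18·0.47·0.53·2.112·3.89 = 4.4992 (%²).
σ_p = √4.4992 = 2.121%.
VaR = 2.576 × 2.121% = 5.464%; on $30,000,000 that is $1,639,200.

$1,639,000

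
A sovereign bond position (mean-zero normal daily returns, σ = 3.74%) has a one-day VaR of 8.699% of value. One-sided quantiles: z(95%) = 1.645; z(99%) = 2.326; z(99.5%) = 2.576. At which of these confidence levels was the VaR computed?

99%

Implied z = VaR/σ = 8.699 / 3.74 = 2.326.
This matches z(99%) = 2.326.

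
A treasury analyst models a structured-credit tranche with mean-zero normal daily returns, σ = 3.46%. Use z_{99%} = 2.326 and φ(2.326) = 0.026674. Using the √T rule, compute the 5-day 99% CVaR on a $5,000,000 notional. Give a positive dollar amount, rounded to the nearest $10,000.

σ_{5d} = 3.46% × √5 = 7.737%.
ES multiplier = φ(z)/(1−α) = 0.026674/0.01 = 2.667.
ES = 7.737% × 2.667 = 20.635%; on $5,000,000: $1,031,750.

$1,030,000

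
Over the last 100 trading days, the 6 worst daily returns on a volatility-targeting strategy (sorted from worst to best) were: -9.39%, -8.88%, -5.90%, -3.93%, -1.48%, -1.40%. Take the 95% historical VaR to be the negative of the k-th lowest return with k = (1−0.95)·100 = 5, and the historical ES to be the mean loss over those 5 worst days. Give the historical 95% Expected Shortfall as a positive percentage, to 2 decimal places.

5.92%

The 5 worst returns sum to -29.58%.
ES = −(-29.58%) / 5 = 5.916% ≈ 5.92%.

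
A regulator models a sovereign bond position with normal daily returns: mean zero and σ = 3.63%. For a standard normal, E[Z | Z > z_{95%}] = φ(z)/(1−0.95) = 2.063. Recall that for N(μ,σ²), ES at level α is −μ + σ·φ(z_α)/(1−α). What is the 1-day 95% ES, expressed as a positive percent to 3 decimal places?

ES = 3.63% × 2.063 = 7.489%.

7.489%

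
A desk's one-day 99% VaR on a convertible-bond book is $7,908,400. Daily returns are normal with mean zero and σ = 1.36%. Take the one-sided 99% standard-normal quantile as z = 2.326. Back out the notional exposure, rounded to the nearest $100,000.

$250,000,000

VaR as a fraction of value: z·σ = 2.326 × 1.36% = 3.16336%.
Position = $7,908,400 / 0.0316336 = $250,000,000.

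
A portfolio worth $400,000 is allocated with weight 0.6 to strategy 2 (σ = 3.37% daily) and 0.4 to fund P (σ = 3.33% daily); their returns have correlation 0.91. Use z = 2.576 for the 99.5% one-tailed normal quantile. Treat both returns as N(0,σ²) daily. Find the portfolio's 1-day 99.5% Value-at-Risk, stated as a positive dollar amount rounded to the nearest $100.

$33,800

σ_p² = 0.6²·3.37² + 0.4²·3.33² + 2·0.91·0.6·0.4·3.37·3.33 = 10.7645 (%²).
σ_p = √10.7645 = 3.281%.
VaR = 2.576 × 3.281% = 8.452%; on $400,000 that is $33,808.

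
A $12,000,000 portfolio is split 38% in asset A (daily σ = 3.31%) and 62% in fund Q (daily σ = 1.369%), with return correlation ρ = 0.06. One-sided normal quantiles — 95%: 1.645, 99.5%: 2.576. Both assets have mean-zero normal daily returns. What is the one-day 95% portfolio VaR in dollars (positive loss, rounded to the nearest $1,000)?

$308,000

σ_p² = 0.38²·3.31² + 0.62²·1.369² + 2·0.06·0.38·0.62·3.31·1.369 = 2.4306 (%²).
σ_p = √2.4306 = 1.559%.
VaR = 1.645 × 1.559% = 2.565%; on $12,000,000 that is $307,800.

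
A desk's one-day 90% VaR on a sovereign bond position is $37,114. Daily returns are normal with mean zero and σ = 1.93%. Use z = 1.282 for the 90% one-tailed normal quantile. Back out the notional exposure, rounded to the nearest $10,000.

$1,500,000

VaR as a fraction of value: z·σ = 1.282 × 1.93% = 2.47426%.
Position = $37,114 / 0.0247426 = $1,500,004.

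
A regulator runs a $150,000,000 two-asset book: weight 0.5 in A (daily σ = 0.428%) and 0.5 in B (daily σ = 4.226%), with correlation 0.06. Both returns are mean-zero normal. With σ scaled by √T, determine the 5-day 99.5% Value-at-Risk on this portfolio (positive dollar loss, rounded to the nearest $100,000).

$18,500,000

σ_p = √(0.5²·0.428² + 0.5²·4.226² + 2·0.06·0.5·0.5·0.428·4.226) = 2.137%.
σ_{5d} = 2.137% × √5 = 4.778%.
z(99.5%) = 2.576.
VaR = 2.576 × 4.778% = 12.308%; on $150,000,000 that is $18,462,000.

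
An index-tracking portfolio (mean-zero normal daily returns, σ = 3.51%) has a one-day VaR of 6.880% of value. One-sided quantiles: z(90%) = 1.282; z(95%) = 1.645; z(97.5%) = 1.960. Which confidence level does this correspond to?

Implied z = VaR/σ = 6.880 / 3.51 = 1.960.
This matches z(97.5%) = 1.960.

97.5%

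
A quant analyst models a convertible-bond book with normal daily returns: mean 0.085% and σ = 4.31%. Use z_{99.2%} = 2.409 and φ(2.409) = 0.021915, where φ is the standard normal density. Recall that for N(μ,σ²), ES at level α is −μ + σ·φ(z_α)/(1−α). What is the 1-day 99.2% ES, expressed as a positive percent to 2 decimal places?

Tail multiplier: φ(z)/(1−α) = 0.021915 / 0.008 = 2.739.
ES = −(0.085%) + 4.31% × 2.739 = 11.720%.

11.72%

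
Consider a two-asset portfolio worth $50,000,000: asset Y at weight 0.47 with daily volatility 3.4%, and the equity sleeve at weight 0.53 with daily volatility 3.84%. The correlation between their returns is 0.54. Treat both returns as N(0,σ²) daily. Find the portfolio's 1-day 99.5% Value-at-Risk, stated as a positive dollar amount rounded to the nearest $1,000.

σ_p² = 0.47²·3.4² + 0.53²·3.84² + 2·0.54·0.47·0.53·3.4·3.84 = 10.2081 (%²).
σ_p = √10.2081 = 3.195%.
At 99.5%, z = 2.576.
VaR = 2.576 × 3.195% = 8.230%; on $50,000,000 that is $4,115,000.

$4,115,000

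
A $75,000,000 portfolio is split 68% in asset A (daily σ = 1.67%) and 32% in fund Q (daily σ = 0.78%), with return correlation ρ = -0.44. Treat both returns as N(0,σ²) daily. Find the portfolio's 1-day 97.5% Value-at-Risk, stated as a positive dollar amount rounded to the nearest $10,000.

σ_p² = 0.68²·1.67² + 0.32²·0.78² + 2·-0.44·0.68·0.32·1.67·0.78 = 1.1025 (%²).
σ_p = √1.1025 = 1.050%.
At 97.5%, z = 1.960.
VaR = 1.960 × 1.050% = 2.058%; on $75,000,000 that is $1,543,500.

$1,540,000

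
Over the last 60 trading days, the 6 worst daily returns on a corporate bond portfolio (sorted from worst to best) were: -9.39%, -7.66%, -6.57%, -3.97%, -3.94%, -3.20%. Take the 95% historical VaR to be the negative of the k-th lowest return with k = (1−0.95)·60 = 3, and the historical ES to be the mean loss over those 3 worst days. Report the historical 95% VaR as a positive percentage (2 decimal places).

6.57%

k = 3; the 3rd lowest return is -6.57%, so VaR = 6.57%.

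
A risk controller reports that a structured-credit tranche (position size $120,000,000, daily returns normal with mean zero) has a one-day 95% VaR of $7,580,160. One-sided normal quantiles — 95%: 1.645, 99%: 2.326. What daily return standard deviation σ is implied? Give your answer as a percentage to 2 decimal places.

VaR as a fraction: $7,580,160 / $120,000,000 = 6.317%.
σ = VaR / z = 6.317% / 1.645 = 3.840%.

3.84%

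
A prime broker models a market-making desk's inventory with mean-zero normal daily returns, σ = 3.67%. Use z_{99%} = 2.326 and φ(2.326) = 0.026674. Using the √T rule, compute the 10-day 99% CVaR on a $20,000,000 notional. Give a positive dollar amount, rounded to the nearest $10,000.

$6,190,000

σ_{10d} = 3.67% × √10 = 11.606%.
ES multiplier = φ(z)/(1−α) = 0.026674/0.01 = 2.667.
ES = 11.606% × 2.667 = 30.953%; on $20,000,000: $6,190,600.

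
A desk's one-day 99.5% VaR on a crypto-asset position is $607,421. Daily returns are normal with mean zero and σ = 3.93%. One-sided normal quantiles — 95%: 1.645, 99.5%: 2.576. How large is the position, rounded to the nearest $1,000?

VaR as a fraction of value: z·σ = 2.576 × 3.93% = 10.1237%.
Position = $607,421 / 0.101237 = $6,000,002.

$6,000,000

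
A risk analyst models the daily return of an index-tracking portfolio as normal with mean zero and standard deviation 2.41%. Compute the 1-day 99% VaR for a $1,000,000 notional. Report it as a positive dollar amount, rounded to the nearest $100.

At 99% one-sided, z = 2.326.
VaR = z·σ = 2.326 × 2.41% = 5.606%.
On $1,000,000: 0.05606 × $1,000,000 = $56,060.

$56,100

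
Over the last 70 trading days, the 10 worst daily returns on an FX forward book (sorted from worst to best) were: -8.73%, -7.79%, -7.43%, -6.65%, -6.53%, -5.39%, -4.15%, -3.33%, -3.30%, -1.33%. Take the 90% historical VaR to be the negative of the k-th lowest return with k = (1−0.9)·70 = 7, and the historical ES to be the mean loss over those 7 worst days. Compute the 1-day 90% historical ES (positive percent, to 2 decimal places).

The 7 worst returns sum to -46.67%.
ES = −(-46.67%) / 7 = 6.6671…% ≈ 6.67%.

6.67%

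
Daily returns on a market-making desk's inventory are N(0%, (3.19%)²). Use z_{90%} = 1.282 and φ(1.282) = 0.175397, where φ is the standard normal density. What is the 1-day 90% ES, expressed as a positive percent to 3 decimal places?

5.595%

Tail multiplier: φ(z)/(1−α) = 0.175397 / 0.1 = 1.754.
ES = 3.19% × 1.754 = 5.595%.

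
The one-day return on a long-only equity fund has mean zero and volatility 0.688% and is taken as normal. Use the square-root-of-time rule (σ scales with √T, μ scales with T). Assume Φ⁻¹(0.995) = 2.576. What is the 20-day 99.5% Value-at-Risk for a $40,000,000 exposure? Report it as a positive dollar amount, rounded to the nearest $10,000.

$3,170,000

σ_{20d} = 0.688% × √20 = 3.077%.
VaR = 2.576 × 3.077% = 7.926%.
On $40,000,000: 0.07926 × $40,000,000 = $3,170,400.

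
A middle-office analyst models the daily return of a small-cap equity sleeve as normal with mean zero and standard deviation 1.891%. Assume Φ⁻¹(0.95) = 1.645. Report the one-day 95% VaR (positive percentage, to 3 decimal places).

VaR = z·σ = 1.645 × 1.891% = 3.111%.

3.111%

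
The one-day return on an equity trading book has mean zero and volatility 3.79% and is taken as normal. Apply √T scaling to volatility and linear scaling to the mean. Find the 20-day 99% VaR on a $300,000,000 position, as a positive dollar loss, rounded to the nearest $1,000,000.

$118,000,000

At 99%, z = 2.326.
σ_{20d} = 3.79% × √20 = 16.949%.
VaR = 2.326 × 16.949% = 39.423%.
On $300,000,000: 0.39423 × $300,000,000 = $118,269,000.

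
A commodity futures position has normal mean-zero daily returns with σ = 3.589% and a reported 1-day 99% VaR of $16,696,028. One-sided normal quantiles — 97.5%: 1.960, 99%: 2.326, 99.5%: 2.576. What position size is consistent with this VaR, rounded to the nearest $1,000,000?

VaR as a fraction of value: z·σ = 2.326 × 3.589% = 8.34801%.
Position = $16,696,028 / 0.0834801 = $200,000,000.

$200,000,000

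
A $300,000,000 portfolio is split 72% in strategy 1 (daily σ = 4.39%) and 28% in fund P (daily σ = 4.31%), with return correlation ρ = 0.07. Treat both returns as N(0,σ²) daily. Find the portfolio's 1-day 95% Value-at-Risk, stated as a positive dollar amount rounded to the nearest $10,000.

σ_p² = 0.72²·4.39² + 0.28²·4.31² + 2·0.07·0.72·0.28·4.39·4.31 = 11.9810 (%²).
σ_p = √11.9810 = 3.461%.
At 95%, z = 1.645.
VaR = 1.645 × 3.461% = 5.693%; on $300,000,000 that is $17,079,000.

$17,080,000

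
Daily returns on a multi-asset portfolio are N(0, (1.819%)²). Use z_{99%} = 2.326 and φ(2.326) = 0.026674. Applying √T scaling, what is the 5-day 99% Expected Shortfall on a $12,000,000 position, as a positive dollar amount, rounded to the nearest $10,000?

σ_{5d} = 1.819% × √5 = 4.067%.
ES multiplier = φ(z)/(1−α) = 0.026674/0.01 = 2.667.
ES = 4.067% × 2.667 = 10.847%; on $12,000,000: $1,301,640.

$1,300,000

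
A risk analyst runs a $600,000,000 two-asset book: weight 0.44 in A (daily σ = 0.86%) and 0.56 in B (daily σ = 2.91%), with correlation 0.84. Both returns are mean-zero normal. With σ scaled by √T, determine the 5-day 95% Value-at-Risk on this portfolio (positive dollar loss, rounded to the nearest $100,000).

σ_p = √(0.44²·0.86² + 0.56²·2.91² + 2·0.84·0.44·0.56·0.86·2.91) = 1.958%.
σ_{5d} = 1.958% × √5 = 4.378%.
z(95%) = 1.645.
VaR = 1.645 × 4.378% = 7.202%; on $600,000,000 that is $43,212,000.

$43,200,000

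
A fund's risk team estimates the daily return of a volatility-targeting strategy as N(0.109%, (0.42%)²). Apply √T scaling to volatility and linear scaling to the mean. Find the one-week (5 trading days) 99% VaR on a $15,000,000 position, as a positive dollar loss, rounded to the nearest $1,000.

$246,000

At 99%, z = 2.326.
σ_{5d} = 0.42% × √5 = 0.939%; μ_{5d} = 5 × 0.109% = 0.545%.
VaR = −(0.545%) + 2.326 × 0.939% = 1.639%.
On $15,000,000: 0.01639 × $15,000,000 = $245,850.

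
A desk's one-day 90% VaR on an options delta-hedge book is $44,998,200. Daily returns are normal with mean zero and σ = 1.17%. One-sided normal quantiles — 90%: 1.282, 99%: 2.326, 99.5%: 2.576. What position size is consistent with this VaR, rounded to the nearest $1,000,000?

$3,000,000,000

VaR as a fraction of value: z·σ = 1.282 × 1.17% = 1.49994%.
Position = $44,998,200 / 0.0149994 = $3,000,000,000.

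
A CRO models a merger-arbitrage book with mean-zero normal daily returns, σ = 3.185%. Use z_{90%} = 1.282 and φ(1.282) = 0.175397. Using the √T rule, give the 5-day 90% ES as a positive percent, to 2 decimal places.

σ_{5d} = 3.185% × √5 = 7.122%.
ES multiplier = φ(z)/(1−α) = 0.175397/0.1 = 1.754.
ES = 7.122% × 1.754 = 12.492%.

12.49%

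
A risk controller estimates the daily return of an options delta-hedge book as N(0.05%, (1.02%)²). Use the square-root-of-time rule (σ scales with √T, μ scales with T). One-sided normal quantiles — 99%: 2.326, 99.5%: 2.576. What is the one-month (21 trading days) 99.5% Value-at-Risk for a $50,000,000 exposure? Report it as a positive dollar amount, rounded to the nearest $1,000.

σ_{21d} = 1.02% × √21 = 4.674%; μ_{21d} = 21 × 0.05% = 1.050%.
VaR = −(1.050%) + 2.576 × 4.674% = 10.990%.
On $50,000,000: 0.10990 × $50,000,000 = $5,495,000.

$5,495,000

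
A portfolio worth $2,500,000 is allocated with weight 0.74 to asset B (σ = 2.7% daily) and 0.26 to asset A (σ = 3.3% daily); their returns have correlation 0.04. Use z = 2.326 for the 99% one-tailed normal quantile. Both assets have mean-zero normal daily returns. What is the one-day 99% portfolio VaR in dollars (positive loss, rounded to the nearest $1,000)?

σ_p² = 0.74²·2.7² + 0.26²·3.3² + 2·0.04·0.74·0.26·2.7·3.3 = 4.8653 (%²).
σ_p = √4.8653 = 2.206%.
VaR = 2.326 × 2.206% = 5.131%; on $2,500,000 that is $128,275.

$128,000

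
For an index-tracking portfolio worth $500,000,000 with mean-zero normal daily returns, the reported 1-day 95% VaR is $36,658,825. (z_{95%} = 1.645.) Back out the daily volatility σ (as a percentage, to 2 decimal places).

4.46%

VaR as a fraction: $36,658,825 / $500,000,000 = 7.332%.
σ = VaR / z = 7.332% / 1.645 = 4.457%.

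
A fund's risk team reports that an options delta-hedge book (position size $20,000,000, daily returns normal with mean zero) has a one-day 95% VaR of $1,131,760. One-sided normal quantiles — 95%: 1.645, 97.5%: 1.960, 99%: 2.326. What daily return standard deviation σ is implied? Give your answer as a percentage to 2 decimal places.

3.44%

VaR as a fraction: $1,131,760 / $20,000,000 = 5.659%.
σ = VaR / z = 5.659% / 1.645 = 3.440%.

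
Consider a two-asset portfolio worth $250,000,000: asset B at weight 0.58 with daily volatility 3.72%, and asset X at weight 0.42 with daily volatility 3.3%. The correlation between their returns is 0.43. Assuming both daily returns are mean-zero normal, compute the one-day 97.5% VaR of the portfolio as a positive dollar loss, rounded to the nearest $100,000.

$14,800,000

σ_p² = 0.58²·3.72² + 0.42²·3.3² + 2·0.43·0.58·0.42·3.72·3.3 = 9.1480 (%²).
σ_p = √9.1480 = 3.025%.
At 97.5%, z = 1.960.
VaR = 1.960 × 3.025% = 5.929%; on $250,000,000 that is $14,822,500.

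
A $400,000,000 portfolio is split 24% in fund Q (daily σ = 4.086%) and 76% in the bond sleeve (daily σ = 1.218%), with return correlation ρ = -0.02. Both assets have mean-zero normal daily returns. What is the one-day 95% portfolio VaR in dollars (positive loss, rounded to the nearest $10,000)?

σ_p² = 0.24²·4.086² + 0.76²·1.218² + 2·-0.02·0.24·0.76·4.086·1.218 = 1.7822 (%²).
σ_p = √1.7822 = 1.335%.
At 95%, z = 1.645.
VaR = 1.645 × 1.335% = 2.196%; on $400,000,000 that is $8,784,000.

$8,780,000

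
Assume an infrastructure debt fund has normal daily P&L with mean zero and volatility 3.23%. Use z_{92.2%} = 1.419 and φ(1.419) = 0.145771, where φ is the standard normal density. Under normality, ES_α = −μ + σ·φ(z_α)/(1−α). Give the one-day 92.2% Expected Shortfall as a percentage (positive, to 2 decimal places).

Tail multiplier: φ(z)/(1−α) = 0.145771 / 0.078 = 1.869.
ES = 3.23% × 1.869 = 6.037%.

6.04%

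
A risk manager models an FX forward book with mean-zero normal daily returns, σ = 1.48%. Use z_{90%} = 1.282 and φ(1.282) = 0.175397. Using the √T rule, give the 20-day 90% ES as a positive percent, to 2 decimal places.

σ_{20d} = 1.48% × √20 = 6.619%.
ES multiplier = φ(z)/(1−α) = 0.175397/0.1 = 1.754.
ES = 6.619% × 1.754 = 11.610%.

11.61%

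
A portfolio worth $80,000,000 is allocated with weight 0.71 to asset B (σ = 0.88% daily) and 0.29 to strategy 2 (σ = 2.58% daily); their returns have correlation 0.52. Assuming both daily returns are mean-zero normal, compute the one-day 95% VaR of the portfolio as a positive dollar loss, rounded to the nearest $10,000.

$1,580,000

σ_p² = 0.71²·0.88² + 0.29²·2.58² + 2·0.52·0.71·0.29·0.88·2.58 = 1.4364 (%²).
σ_p = √1.4364 = 1.198%.
At 95%, z = 1.645.
VaR = 1.645 × 1.198% = 1.971%; on $80,000,000 that is $1,576,800.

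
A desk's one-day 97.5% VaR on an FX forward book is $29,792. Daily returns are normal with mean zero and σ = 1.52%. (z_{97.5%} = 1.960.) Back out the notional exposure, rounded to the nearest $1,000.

VaR as a fraction of value: z·σ = 1.960 × 1.52% = 2.9792%.
Position = $29,792 / 0.029792 = $1,000,000.

$1,000,000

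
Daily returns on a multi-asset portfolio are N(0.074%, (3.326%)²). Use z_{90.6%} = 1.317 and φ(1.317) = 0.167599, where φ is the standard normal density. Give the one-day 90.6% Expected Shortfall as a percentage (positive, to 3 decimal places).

5.856%

Tail multiplier: φ(z)/(1−α) = 0.167599 / 0.094 = 1.783.
ES = −(0.074%) + 3.326% × 1.783 = 5.856%.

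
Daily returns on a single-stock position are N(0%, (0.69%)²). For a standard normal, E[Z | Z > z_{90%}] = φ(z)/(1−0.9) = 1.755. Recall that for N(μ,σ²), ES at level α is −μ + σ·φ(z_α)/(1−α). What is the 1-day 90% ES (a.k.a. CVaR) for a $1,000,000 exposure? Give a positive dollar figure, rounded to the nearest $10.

ES = 0.69% × 1.755 = 1.211%.
On $1,000,000: 0.01211 × $1,000,000 = $12,110.

$12,110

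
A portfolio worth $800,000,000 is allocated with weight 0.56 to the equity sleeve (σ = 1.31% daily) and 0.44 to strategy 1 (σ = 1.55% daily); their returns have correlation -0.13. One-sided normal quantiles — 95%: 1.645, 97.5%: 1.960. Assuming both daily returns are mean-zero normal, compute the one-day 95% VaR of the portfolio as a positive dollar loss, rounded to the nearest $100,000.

$12,300,000

σ_p² = 0.56²·1.31² + 0.44²·1.55² + 2·-0.13·0.56·0.44·1.31·1.55 = 0.8732 (%²).
σ_p = √0.8732 = 0.934%.
VaR = 1.645 × 0.934% = 1.536%; on $800,000,000 that is $12,288,000.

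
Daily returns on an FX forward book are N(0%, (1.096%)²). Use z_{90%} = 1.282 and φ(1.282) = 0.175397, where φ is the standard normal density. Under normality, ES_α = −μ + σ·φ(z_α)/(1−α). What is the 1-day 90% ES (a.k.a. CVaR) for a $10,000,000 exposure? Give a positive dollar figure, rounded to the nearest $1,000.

$192,000

Tail multiplier: φ(z)/(1−α) = 0.175397 / 0.1 = 1.754.
ES = 1.096% × 1.754 = 1.922%.
On $10,000,000: 0.01922 × $10,000,000 = $192,200.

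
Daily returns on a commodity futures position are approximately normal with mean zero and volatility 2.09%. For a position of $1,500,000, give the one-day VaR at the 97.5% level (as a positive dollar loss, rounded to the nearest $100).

At 97.5% one-sided, z = 1.960.
VaR = z·σ = 1.960 × 2.09% = 4.096%.
On $1,500,000: 0.04096 × $1,500,000 = $61,440.

$61,400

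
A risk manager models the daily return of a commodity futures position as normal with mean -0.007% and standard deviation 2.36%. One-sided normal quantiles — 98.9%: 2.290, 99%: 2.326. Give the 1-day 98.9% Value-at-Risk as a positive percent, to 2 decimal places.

5.41%

VaR = −μ + z·σ = −(-0.007%) + 2.290 × 2.36% = 5.411%.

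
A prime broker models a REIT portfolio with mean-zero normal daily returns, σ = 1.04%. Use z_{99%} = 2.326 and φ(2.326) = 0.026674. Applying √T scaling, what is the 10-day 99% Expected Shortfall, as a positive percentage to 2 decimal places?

8.77%

σ_{10d} = 1.04% × √10 = 3.289%.
ES multiplier = φ(z)/(1−α) = 0.026674/0.01 = 2.667.
ES = 3.289% × 2.667 = 8.772%.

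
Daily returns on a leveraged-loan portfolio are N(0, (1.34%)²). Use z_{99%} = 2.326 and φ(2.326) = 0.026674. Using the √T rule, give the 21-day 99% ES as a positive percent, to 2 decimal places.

σ_{21d} = 1.34% × √21 = 6.141%.
ES multiplier = φ(z)/(1−α) = 0.026674/0.01 = 2.667.
ES = 6.141% × 2.667 = 16.378%.

16.38%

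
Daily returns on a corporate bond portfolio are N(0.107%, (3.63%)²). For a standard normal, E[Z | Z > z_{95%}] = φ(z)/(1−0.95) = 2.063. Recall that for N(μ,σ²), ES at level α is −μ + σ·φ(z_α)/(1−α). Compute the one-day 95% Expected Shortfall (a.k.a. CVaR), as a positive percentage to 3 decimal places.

7.382%

ES = −(0.107%) + 3.63% × 2.063 = 7.382%.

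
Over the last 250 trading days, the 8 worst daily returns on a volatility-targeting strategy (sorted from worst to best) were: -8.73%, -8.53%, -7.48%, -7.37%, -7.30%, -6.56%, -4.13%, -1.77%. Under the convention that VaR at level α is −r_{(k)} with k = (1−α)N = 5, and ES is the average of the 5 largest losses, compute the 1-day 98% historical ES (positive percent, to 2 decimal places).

7.88%

The 5 worst returns sum to -39.41%.
ES = −(-39.41%) / 5 = 7.882% ≈ 7.88%.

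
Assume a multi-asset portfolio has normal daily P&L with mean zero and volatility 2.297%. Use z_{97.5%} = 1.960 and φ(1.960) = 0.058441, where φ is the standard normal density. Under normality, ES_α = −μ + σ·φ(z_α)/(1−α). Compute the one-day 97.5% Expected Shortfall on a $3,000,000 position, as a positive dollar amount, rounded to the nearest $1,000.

$161,000

Tail multiplier: φ(z)/(1−α) = 0.058441 / 0.025 = 2.338.
ES = 2.297% × 2.338 = 5.370%.
On $3,000,000: 0.05370 × $3,000,000 = $161,100.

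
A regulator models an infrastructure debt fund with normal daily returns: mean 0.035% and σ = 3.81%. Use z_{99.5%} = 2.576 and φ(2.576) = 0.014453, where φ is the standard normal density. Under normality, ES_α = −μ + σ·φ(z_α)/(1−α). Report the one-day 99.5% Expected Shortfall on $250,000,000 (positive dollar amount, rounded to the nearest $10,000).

$27,450,000

Tail multiplier: φ(z)/(1−α) = 0.014453 / 0.005 = 2.891.
ES = −(0.035%) + 3.81% × 2.891 = 10.980%.
On $250,000,000: 0.10980 × $250,000,000 = $27,450,000.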